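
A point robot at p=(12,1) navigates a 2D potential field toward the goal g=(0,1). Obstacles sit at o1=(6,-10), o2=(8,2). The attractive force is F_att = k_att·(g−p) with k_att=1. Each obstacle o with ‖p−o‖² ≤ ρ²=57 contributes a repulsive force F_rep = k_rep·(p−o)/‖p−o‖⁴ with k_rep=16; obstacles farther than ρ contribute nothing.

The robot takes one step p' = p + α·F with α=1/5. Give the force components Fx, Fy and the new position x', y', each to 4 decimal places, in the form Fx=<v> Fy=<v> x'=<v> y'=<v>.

Fx=-11.7785 Fy=-0.0554 x'=9.6443 y'=0.9889

F_att = 1·(g−p) = 1·(-12,0) = (-12.0000,0.0000)
o1: d²=157 > ρ²=57 → inactive
o2: d²=17 ≤ ρ²=57; F_rep = 16·(4,-1)/17² = (0.2215,-0.0554)
F = F_att + ΣF_rep = (-11.7785,-0.0554)
p' = p + 1/5·F = (9.6443,0.9889)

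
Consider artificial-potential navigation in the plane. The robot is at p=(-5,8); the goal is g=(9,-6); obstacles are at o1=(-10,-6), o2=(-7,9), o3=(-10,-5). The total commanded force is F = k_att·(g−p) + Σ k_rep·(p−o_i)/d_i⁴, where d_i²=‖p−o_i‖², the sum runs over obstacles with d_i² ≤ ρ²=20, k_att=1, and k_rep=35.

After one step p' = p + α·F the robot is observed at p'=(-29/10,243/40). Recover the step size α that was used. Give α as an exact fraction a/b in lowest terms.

α = 1/8

F_att = 1·(g−p) = 1·(14,-14) = (14.0000,-14.0000)
o1: d²=221 > ρ²=20 → inactive
o2: d²=5 ≤ ρ²=20; F_rep = 35·(2,-1)/5² = (2.8000,-1.4000)
o3: d²=194 > ρ²=20 → inactive
F = F_att + ΣF_rep = (16.8000,-15.4000)
Δp = p'−p = (2.1000,-1.9250); α = Δx/Fx = (21/10) / (84/5) = 1/8
check: Δy/Fy = (-77/40) / (-77/5) = 1/8 ✓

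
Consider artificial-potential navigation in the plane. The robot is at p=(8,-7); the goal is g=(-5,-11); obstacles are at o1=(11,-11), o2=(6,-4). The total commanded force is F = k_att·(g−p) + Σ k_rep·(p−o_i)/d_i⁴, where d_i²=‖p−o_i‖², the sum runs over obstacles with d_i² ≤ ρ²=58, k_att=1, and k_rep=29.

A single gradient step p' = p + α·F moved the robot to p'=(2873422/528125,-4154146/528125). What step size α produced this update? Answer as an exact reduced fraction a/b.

α = 1/5

F_att = 1·(g−p) = 1·(-13,-4) = (-13.0000,-4.0000)
o1: d²=25 ≤ ρ²=58; F_rep = 29·(-3,4)/25² = (-0.1392,0.1856)
o2: d²=13 ≤ ρ²=58; F_rep = 29·(2,-3)/13² = (0.3432,-0.5148)
F = F_att + ΣF_rep = (-12.7960,-4.3292)
Δp = p'−p = (-2.5592,-0.8658); α = Δx/Fx = (-1351578/528125) / (-1351578/105625) = 1/5
check: Δy/Fy = (-457271/528125) / (-457271/105625) = 1/5 ✓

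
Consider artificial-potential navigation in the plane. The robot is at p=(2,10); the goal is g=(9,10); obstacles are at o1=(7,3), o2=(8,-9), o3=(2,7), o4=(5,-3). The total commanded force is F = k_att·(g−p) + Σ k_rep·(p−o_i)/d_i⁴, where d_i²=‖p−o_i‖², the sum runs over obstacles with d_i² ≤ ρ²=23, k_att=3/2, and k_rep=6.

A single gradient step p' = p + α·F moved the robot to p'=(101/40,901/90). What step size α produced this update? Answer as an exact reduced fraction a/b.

F_att = 3/2·(g−p) = 3/2·(7,0) = (10.5000,0.0000)
o1: d²=74 > ρ²=23 → inactive
o2: d²=397 > ρ²=23 → inactive
o3: d²=9 ≤ ρ²=23; F_rep = 6·(0,3)/9² = (0.0000,0.2222)
o4: d²=178 > ρ²=23 → inactive
F = F_att + ΣF_rep = (10.5000,0.2222)
Δp = p'−p = (0.5250,0.0111); α = Δx/Fx = (21/40) / (21/2) = 1/20
check: Δy/Fy = (1/90) / (2/9) = 1/20 ✓

α = 1/20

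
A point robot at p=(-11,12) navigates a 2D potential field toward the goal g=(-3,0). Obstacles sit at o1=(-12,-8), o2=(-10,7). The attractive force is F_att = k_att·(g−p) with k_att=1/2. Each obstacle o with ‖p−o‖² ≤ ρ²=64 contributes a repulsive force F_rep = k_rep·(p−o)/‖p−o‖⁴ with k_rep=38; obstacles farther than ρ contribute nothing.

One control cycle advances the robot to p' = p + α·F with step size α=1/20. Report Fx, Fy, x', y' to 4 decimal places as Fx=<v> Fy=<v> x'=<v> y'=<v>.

F_att = 1/2·(g−p) = 1/2·(8,-12) = (4.0000,-6.0000)
o1: d²=401 > ρ²=64 → inactive
o2: d²=26 ≤ ρ²=64; F_rep = 38·(-1,5)/26² = (-0.0562,0.2811)
F = F_att + ΣF_rep = (3.9438,-5.7189)
p' = p + 1/20·F = (-10.8028,11.7141)

Fx=3.9438 Fy=-5.7189 x'=-10.8028 y'=11.7141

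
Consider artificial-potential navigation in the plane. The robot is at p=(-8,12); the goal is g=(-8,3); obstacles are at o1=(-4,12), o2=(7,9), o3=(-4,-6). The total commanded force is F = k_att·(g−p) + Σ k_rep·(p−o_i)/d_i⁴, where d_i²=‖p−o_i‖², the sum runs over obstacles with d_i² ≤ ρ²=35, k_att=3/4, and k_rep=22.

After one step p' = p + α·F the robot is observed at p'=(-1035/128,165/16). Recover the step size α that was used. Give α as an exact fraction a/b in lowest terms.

α = 1/4

F_att = 3/4·(g−p) = 3/4·(0,-9) = (0.0000,-6.7500)
o1: d²=16 ≤ ρ²=35; F_rep = 22·(-4,0)/16² = (-0.3438,0.0000)
o2: d²=234 > ρ²=35 → inactive
o3: d²=340 > ρ²=35 → inactive
F = F_att + ΣF_rep = (-0.3438,-6.7500)
Δp = p'−p = (-0.0859,-1.6875); α = Δx/Fx = (-11/128) / (-11/32) = 1/4
check: Δy/Fy = (-27/16) / (-27/4) = 1/4 ✓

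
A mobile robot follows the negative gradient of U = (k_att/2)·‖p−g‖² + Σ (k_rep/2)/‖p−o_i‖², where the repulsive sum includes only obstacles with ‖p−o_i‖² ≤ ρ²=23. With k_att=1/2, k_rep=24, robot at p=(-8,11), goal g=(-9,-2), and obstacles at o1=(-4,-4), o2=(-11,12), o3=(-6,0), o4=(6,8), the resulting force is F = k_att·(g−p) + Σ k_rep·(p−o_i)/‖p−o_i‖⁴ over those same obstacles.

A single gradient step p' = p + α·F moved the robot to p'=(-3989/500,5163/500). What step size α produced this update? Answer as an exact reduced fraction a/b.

α = 1/10

F_att = 1/2·(g−p) = 1/2·(-1,-13) = (-0.5000,-6.5000)
o1: d²=241 > ρ²=23 → inactive
o2: d²=10 ≤ ρ²=23; F_rep = 24·(3,-1)/10² = (0.7200,-0.2400)
o3: d²=125 > ρ²=23 → inactive
o4: d²=205 > ρ²=23 → inactive
F = F_att + ΣF_rep = (0.2200,-6.7400)
Δp = p'−p = (0.0220,-0.6740); α = Δx/Fx = (11/500) / (11/50) = 1/10
check: Δy/Fy = (-337/500) / (-337/50) = 1/10 ✓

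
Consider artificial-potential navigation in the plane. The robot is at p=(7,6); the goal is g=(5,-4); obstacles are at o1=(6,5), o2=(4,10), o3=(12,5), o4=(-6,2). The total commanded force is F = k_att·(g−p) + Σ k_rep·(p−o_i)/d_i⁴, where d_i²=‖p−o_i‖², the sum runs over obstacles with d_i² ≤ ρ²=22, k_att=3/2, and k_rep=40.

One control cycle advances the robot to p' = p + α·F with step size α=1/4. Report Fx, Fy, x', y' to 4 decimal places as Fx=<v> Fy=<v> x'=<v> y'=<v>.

F_att = 3/2·(g−p) = 3/2·(-2,-10) = (-3.0000,-15.0000)
o1: d²=2 ≤ ρ²=22; F_rep = 40·(1,1)/2² = (10.0000,10.0000)
o2: d²=25 > ρ²=22 → inactive
o3: d²=26 > ρ²=22 → inactive
o4: d²=185 > ρ²=22 → inactive
F = F_att + ΣF_rep = (7.0000,-5.0000)
p' = p + 1/4·F = (8.7500,4.7500)

Fx=7.0000 Fy=-5.0000 x'=8.7500 y'=4.7500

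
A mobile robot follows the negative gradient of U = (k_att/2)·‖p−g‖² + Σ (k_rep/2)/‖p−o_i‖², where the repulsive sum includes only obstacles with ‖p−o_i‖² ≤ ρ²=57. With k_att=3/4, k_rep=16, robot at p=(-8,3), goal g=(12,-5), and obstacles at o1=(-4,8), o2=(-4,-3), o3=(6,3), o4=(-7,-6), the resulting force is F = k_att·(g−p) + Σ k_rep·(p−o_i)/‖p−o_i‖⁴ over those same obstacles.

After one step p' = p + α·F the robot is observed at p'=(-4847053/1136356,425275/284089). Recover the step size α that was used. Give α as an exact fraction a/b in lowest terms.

α = 1/4

F_att = 3/4·(g−p) = 3/4·(20,-8) = (15.0000,-6.0000)
o1: d²=41 ≤ ρ²=57; F_rep = 16·(-4,-5)/41² = (-0.0381,-0.0476)
o2: d²=52 ≤ ρ²=57; F_rep = 16·(-4,6)/52² = (-0.0237,0.0355)
o3: d²=196 > ρ²=57 → inactive
o4: d²=82 > ρ²=57 → inactive
F = F_att + ΣF_rep = (14.9383,-6.0121)
Δp = p'−p = (3.7346,-1.5030); α = Δx/Fx = (4243795/1136356) / (4243795/284089) = 1/4
check: Δy/Fy = (-426992/284089) / (-1707968/284089) = 1/4 ✓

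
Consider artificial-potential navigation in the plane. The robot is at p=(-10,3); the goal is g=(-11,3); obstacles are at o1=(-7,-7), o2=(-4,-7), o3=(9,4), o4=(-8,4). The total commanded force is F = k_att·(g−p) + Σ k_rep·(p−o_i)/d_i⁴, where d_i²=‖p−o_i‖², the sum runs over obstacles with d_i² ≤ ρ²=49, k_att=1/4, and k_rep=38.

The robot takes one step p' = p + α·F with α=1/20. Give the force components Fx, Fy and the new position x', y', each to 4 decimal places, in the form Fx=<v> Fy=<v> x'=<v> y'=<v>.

F_att = 1/4·(g−p) = 1/4·(-1,0) = (-0.2500,0.0000)
o1: d²=109 > ρ²=49 → inactive
o2: d²=136 > ρ²=49 → inactive
o3: d²=362 > ρ²=49 → inactive
o4: d²=5 ≤ ρ²=49; F_rep = 38·(-2,-1)/5² = (-3.0400,-1.5200)
F = F_att + ΣF_rep = (-3.2900,-1.5200)
p' = p + 1/20·F = (-10.1645,2.9240)

Fx=-3.2900 Fy=-1.5200 x'=-10.1645 y'=2.9240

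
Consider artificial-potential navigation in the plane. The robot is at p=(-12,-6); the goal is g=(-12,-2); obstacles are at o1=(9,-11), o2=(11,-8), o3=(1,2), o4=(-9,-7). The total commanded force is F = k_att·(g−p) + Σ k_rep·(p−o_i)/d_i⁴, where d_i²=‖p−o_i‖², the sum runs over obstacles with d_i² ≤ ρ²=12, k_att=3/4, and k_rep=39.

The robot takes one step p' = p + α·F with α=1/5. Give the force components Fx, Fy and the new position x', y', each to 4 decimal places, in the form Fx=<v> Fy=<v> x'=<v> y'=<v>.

F_att = 3/4·(g−p) = 3/4·(0,4) = (0.0000,3.0000)
o1: d²=466 > ρ²=12 → inactive
o2: d²=533 > ρ²=12 → inactive
o3: d²=233 > ρ²=12 → inactive
o4: d²=10 ≤ ρ²=12; F_rep = 39·(-3,1)/10² = (-1.1700,0.3900)
F = F_att + ΣF_rep = (-1.1700,3.3900)
p' = p + 1/5·F = (-12.2340,-5.3220)

Fx=-1.1700 Fy=3.3900 x'=-12.2340 y'=-5.3220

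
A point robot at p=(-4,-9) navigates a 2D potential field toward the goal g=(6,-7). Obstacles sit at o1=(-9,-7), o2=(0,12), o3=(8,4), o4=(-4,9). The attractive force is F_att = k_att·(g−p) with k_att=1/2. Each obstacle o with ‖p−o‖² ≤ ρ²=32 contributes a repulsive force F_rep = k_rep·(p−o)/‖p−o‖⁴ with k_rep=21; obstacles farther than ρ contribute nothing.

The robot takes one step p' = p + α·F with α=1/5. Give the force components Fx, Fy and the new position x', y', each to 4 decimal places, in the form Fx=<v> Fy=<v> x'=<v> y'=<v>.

Fx=5.1249 Fy=0.9501 x'=-2.9750 y'=-8.8100

F_att = 1/2·(g−p) = 1/2·(10,2) = (5.0000,1.0000)
o1: d²=29 ≤ ρ²=32; F_rep = 21·(5,-2)/29² = (0.1249,-0.0499)
o2: d²=457 > ρ²=32 → inactive
o3: d²=313 > ρ²=32 → inactive
o4: d²=324 > ρ²=32 → inactive
F = F_att + ΣF_rep = (5.1249,0.9501)
p' = p + 1/5·F = (-2.9750,-8.8100)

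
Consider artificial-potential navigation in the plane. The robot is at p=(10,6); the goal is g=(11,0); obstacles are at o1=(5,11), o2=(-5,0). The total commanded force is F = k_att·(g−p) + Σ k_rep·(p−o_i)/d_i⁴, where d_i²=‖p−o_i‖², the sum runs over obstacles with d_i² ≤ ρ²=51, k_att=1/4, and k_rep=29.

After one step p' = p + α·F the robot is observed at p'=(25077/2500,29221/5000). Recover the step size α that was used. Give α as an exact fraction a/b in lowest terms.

F_att = 1/4·(g−p) = 1/4·(1,-6) = (0.2500,-1.5000)
o1: d²=50 ≤ ρ²=51; F_rep = 29·(5,-5)/50² = (0.0580,-0.0580)
o2: d²=261 > ρ²=51 → inactive
F = F_att + ΣF_rep = (0.3080,-1.5580)
Δp = p'−p = (0.0308,-0.1558); α = Δx/Fx = (77/2500) / (77/250) = 1/10
check: Δy/Fy = (-779/5000) / (-779/500) = 1/10 ✓

α = 1/10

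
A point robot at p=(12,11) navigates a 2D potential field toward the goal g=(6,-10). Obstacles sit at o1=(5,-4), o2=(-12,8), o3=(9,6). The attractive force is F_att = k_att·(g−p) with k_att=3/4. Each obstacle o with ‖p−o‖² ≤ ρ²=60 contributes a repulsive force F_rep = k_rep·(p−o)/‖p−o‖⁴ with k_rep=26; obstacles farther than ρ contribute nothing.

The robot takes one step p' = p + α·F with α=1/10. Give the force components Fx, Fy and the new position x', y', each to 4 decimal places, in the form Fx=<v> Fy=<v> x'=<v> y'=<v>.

F_att = 3/4·(g−p) = 3/4·(-6,-21) = (-4.5000,-15.7500)
o1: d²=274 > ρ²=60 → inactive
o2: d²=585 > ρ²=60 → inactive
o3: d²=34 ≤ ρ²=60; F_rep = 26·(3,5)/34² = (0.0675,0.1125)
F = F_att + ΣF_rep = (-4.4325,-15.6375)
p' = p + 1/10·F = (11.5567,9.4362)

Fx=-4.4325 Fy=-15.6375 x'=11.5567 y'=9.4362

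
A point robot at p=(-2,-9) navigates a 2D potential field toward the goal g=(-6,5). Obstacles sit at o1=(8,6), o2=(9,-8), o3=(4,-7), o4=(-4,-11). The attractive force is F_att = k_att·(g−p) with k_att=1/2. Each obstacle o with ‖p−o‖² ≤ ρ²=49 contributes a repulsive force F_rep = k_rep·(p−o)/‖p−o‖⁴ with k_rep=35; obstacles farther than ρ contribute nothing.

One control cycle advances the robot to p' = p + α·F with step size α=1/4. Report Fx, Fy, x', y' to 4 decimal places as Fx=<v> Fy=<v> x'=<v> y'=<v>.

Fx=-1.0375 Fy=8.0500 x'=-2.2594 y'=-6.9875

F_att = 1/2·(g−p) = 1/2·(-4,14) = (-2.0000,7.0000)
o1: d²=325 > ρ²=49 → inactive
o2: d²=122 > ρ²=49 → inactive
o3: d²=40 ≤ ρ²=49; F_rep = 35·(-6,-2)/40² = (-0.1313,-0.0437)
o4: d²=8 ≤ ρ²=49; F_rep = 35·(2,2)/8² = (1.0938,1.0938)
F = F_att + ΣF_rep = (-1.0375,8.0500)
p' = p + 1/4·F = (-2.2594,-6.9875)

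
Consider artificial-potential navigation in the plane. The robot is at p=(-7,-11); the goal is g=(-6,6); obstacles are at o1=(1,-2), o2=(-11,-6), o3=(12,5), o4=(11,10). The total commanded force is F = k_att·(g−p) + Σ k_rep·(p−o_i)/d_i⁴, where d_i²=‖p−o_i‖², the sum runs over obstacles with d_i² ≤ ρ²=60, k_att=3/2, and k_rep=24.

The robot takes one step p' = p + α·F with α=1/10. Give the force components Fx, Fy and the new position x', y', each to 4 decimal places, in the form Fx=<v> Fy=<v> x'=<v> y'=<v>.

F_att = 3/2·(g−p) = 3/2·(1,17) = (1.5000,25.5000)
o1: d²=145 > ρ²=60 → inactive
o2: d²=41 ≤ ρ²=60; F_rep = 24·(4,-5)/41² = (0.0571,-0.0714)
o3: d²=617 > ρ²=60 → inactive
o4: d²=765 > ρ²=60 → inactive
F = F_att + ΣF_rep = (1.5571,25.4286)
p' = p + 1/10·F = (-6.8443,-8.4571)

Fx=1.5571 Fy=25.4286 x'=-6.8443 y'=-8.4571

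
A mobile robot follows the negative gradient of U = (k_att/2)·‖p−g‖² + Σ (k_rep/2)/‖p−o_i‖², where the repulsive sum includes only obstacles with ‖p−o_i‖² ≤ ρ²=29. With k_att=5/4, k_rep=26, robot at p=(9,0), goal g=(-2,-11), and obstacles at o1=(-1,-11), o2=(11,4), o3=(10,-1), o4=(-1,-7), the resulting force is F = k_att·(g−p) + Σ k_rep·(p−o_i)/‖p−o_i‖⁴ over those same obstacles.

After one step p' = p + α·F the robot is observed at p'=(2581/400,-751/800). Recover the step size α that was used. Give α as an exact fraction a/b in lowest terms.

α = 1/8

F_att = 5/4·(g−p) = 5/4·(-11,-11) = (-13.7500,-13.7500)
o1: d²=221 > ρ²=29 → inactive
o2: d²=20 ≤ ρ²=29; F_rep = 26·(-2,-4)/20² = (-0.1300,-0.2600)
o3: d²=2 ≤ ρ²=29; F_rep = 26·(-1,1)/2² = (-6.5000,6.5000)
o4: d²=149 > ρ²=29 → inactive
F = F_att + ΣF_rep = (-20.3800,-7.5100)
Δp = p'−p = (-2.5475,-0.9387); α = Δx/Fx = (-1019/400) / (-1019/50) = 1/8
check: Δy/Fy = (-751/800) / (-751/100) = 1/8 ✓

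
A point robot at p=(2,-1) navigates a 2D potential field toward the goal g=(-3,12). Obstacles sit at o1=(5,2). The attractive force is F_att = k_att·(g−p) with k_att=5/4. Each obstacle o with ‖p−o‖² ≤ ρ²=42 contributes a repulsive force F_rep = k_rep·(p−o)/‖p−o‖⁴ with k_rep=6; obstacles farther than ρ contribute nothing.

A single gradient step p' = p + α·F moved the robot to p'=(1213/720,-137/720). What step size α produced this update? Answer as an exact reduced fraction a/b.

F_att = 5/4·(g−p) = 5/4·(-5,13) = (-6.2500,16.2500)
o1: d²=18 ≤ ρ²=42; F_rep = 6·(-3,-3)/18² = (-0.0556,-0.0556)
F = F_att + ΣF_rep = (-6.3056,16.1944)
Δp = p'−p = (-0.3153,0.8097); α = Δx/Fx = (-227/720) / (-227/36) = 1/20
check: Δy/Fy = (583/720) / (583/36) = 1/20 ✓

α = 1/20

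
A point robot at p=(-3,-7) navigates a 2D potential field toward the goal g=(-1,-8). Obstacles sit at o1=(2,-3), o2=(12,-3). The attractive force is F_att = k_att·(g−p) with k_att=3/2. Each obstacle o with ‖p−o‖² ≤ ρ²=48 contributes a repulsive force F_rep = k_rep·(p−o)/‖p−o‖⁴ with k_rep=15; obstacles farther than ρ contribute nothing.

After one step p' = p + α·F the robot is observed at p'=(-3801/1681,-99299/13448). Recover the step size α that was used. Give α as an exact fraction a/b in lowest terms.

α = 1/4

F_att = 3/2·(g−p) = 3/2·(2,-1) = (3.0000,-1.5000)
o1: d²=41 ≤ ρ²=48; F_rep = 15·(-5,-4)/41² = (-0.0446,-0.0357)
o2: d²=241 > ρ²=48 → inactive
F = F_att + ΣF_rep = (2.9554,-1.5357)
Δp = p'−p = (0.7388,-0.3839); α = Δx/Fx = (1242/1681) / (4968/1681) = 1/4
check: Δy/Fy = (-5163/13448) / (-5163/3362) = 1/4 ✓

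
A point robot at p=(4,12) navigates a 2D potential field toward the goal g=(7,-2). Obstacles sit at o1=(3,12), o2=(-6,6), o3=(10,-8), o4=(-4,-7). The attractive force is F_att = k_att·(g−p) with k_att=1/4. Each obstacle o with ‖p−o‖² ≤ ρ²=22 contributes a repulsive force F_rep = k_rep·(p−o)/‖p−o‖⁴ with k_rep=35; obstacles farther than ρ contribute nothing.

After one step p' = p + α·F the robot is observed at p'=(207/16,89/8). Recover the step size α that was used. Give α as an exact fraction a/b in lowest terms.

F_att = 1/4·(g−p) = 1/4·(3,-14) = (0.7500,-3.5000)
o1: d²=1 ≤ ρ²=22; F_rep = 35·(1,0)/1² = (35.0000,0.0000)
o2: d²=136 > ρ²=22 → inactive
o3: d²=436 > ρ²=22 → inactive
o4: d²=425 > ρ²=22 → inactive
F = F_att + ΣF_rep = (35.7500,-3.5000)
Δp = p'−p = (8.9375,-0.8750); α = Δx/Fx = (143/16) / (143/4) = 1/4
check: Δy/Fy = (-7/8) / (-7/2) = 1/4 ✓

α = 1/4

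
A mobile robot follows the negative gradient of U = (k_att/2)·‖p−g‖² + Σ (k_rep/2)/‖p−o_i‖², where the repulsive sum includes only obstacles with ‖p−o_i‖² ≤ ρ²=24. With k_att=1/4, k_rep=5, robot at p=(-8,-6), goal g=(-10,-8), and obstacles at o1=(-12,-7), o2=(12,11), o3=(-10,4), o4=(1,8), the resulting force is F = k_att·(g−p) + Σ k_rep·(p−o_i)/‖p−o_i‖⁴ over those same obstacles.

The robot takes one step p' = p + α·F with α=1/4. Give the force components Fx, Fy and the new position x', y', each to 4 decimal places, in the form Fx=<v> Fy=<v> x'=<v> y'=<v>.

Fx=-0.4308 Fy=-0.4827 x'=-8.1077 y'=-6.1207

F_att = 1/4·(g−p) = 1/4·(-2,-2) = (-0.5000,-0.5000)
o1: d²=17 ≤ ρ²=24; F_rep = 5·(4,1)/17² = (0.0692,0.0173)
o2: d²=689 > ρ²=24 → inactive
o3: d²=104 > ρ²=24 → inactive
o4: d²=277 > ρ²=24 → inactive
F = F_att + ΣF_rep = (-0.4308,-0.4827)
p' = p + 1/4·F = (-8.1077,-6.1207)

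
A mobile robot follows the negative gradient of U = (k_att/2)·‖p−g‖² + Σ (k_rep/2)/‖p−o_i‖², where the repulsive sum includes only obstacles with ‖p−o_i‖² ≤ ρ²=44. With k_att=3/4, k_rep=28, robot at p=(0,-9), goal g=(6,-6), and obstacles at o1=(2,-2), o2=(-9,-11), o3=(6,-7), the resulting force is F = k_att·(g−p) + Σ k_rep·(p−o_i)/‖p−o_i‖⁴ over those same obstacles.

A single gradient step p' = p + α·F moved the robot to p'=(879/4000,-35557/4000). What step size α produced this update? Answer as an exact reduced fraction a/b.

F_att = 3/4·(g−p) = 3/4·(6,3) = (4.5000,2.2500)
o1: d²=53 > ρ²=44 → inactive
o2: d²=85 > ρ²=44 → inactive
o3: d²=40 ≤ ρ²=44; F_rep = 28·(-6,-2)/40² = (-0.1050,-0.0350)
F = F_att + ΣF_rep = (4.3950,2.2150)
Δp = p'−p = (0.2198,0.1108); α = Δx/Fx = (879/4000) / (879/200) = 1/20
check: Δy/Fy = (443/4000) / (443/200) = 1/20 ✓

α = 1/20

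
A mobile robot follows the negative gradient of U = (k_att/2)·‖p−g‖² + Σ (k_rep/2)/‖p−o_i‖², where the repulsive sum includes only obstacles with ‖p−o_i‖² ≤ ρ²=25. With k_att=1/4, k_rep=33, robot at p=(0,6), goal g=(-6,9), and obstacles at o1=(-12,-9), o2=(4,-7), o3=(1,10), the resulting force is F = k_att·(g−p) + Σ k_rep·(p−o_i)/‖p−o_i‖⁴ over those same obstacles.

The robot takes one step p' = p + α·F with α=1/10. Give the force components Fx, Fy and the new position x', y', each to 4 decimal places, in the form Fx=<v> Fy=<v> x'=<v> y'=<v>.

F_att = 1/4·(g−p) = 1/4·(-6,3) = (-1.5000,0.7500)
o1: d²=369 > ρ²=25 → inactive
o2: d²=185 > ρ²=25 → inactive
o3: d²=17 ≤ ρ²=25; F_rep = 33·(-1,-4)/17² = (-0.1142,-0.4567)
F = F_att + ΣF_rep = (-1.6142,0.2933)
p' = p + 1/10·F = (-0.1614,6.0293)

Fx=-1.6142 Fy=0.2933 x'=-0.1614 y'=6.0293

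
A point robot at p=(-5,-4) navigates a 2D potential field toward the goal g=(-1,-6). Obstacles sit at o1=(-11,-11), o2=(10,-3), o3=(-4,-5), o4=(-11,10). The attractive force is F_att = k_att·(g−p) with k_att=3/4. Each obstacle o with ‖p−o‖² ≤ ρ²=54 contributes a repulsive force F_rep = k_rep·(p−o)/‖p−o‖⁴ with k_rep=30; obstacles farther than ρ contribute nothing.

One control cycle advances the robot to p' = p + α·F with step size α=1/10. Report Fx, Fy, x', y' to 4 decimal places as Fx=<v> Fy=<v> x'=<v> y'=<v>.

Fx=-4.5000 Fy=6.0000 x'=-5.4500 y'=-3.4000

F_att = 3/4·(g−p) = 3/4·(4,-2) = (3.0000,-1.5000)
o1: d²=85 > ρ²=54 → inactive
o2: d²=226 > ρ²=54 → inactive
o3: d²=2 ≤ ρ²=54; F_rep = 30·(-1,1)/2² = (-7.5000,7.5000)
o4: d²=232 > ρ²=54 → inactive
F = F_att + ΣF_rep = (-4.5000,6.0000)
p' = p + 1/10·F = (-5.4500,-3.4000)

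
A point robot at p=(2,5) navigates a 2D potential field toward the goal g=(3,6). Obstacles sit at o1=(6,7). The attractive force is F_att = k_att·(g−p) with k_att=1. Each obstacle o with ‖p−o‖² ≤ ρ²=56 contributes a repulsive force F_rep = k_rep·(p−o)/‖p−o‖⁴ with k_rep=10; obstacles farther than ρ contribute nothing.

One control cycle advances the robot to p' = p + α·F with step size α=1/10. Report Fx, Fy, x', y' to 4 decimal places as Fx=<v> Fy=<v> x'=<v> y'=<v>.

Fx=0.9000 Fy=0.9500 x'=2.0900 y'=5.0950

F_att = 1·(g−p) = 1·(1,1) = (1.0000,1.0000)
o1: d²=20 ≤ ρ²=56; F_rep = 10·(-4,-2)/20² = (-0.1000,-0.0500)
F = F_att + ΣF_rep = (0.9000,0.9500)
p' = p + 1/10·F = (2.0900,5.0950)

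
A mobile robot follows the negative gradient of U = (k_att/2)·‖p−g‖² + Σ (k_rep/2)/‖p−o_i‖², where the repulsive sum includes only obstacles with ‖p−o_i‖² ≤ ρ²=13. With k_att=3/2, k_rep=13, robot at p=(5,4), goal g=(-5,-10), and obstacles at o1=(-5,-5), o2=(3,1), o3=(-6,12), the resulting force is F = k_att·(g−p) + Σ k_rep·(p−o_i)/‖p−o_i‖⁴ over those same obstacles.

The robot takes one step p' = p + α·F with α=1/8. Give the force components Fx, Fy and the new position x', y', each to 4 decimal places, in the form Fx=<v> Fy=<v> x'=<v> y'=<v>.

F_att = 3/2·(g−p) = 3/2·(-10,-14) = (-15.0000,-21.0000)
o1: d²=181 > ρ²=13 → inactive
o2: d²=13 ≤ ρ²=13; F_rep = 13·(2,3)/13² = (0.1538,0.2308)
o3: d²=185 > ρ²=13 → inactive
F = F_att + ΣF_rep = (-14.8462,-20.7692)
p' = p + 1/8·F = (3.1442,1.4038)

Fx=-14.8462 Fy=-20.7692 x'=3.1442 y'=1.4038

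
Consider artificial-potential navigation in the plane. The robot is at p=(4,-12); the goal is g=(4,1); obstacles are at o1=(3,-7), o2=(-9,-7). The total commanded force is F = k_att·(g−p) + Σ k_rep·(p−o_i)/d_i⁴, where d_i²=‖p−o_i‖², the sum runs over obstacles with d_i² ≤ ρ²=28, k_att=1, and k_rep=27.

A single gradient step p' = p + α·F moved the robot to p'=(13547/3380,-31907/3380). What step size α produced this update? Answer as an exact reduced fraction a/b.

F_att = 1·(g−p) = 1·(0,13) = (0.0000,13.0000)
o1: d²=26 ≤ ρ²=28; F_rep = 27·(1,-5)/26² = (0.0399,-0.1997)
o2: d²=194 > ρ²=28 → inactive
F = F_att + ΣF_rep = (0.0399,12.8003)
Δp = p'−p = (0.0080,2.5601); α = Δx/Fx = (27/3380) / (27/676) = 1/5
check: Δy/Fy = (8653/3380) / (8653/676) = 1/5 ✓

α = 1/5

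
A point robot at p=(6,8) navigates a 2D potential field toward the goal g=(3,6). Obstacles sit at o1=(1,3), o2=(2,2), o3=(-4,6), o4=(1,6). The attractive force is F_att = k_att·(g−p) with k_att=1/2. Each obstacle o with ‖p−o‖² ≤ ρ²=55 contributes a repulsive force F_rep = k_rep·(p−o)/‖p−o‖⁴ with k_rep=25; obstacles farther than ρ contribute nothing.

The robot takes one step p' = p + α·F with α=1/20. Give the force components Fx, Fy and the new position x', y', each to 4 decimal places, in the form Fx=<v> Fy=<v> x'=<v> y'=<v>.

Fx=-1.2644 Fy=-0.8351 x'=5.9368 y'=7.9582

F_att = 1/2·(g−p) = 1/2·(-3,-2) = (-1.5000,-1.0000)
o1: d²=50 ≤ ρ²=55; F_rep = 25·(5,5)/50² = (0.0500,0.0500)
o2: d²=52 ≤ ρ²=55; F_rep = 25·(4,6)/52² = (0.0370,0.0555)
o3: d²=104 > ρ²=55 → inactive
o4: d²=29 ≤ ρ²=55; F_rep = 25·(5,2)/29² = (0.1486,0.0595)
F = F_att + ΣF_rep = (-1.2644,-0.8351)
p' = p + 1/20·F = (5.9368,7.9582)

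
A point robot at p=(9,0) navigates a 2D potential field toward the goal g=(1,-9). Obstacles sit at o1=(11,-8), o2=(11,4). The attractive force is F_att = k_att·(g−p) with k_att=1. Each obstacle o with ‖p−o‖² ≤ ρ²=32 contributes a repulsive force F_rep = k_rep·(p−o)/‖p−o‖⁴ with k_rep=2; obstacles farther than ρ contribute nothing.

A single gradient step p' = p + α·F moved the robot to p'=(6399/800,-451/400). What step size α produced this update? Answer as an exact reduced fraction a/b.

α = 1/8

F_att = 1·(g−p) = 1·(-8,-9) = (-8.0000,-9.0000)
o1: d²=68 > ρ²=32 → inactive
o2: d²=20 ≤ ρ²=32; F_rep = 2·(-2,-4)/20² = (-0.0100,-0.0200)
F = F_att + ΣF_rep = (-8.0100,-9.0200)
Δp = p'−p = (-1.0012,-1.1275); α = Δx/Fx = (-801/800) / (-801/100) = 1/8
check: Δy/Fy = (-451/400) / (-451/50) = 1/8 ✓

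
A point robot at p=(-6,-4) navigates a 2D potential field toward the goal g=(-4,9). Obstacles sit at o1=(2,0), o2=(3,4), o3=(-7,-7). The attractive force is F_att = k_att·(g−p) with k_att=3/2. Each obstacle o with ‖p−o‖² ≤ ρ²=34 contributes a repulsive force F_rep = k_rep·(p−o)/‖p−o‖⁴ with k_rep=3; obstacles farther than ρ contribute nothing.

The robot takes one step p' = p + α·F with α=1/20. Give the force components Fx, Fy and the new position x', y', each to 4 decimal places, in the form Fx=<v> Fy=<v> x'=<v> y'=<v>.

F_att = 3/2·(g−p) = 3/2·(2,13) = (3.0000,19.5000)
o1: d²=80 > ρ²=34 → inactive
o2: d²=145 > ρ²=34 → inactive
o3: d²=10 ≤ ρ²=34; F_rep = 3·(1,3)/10² = (0.0300,0.0900)
F = F_att + ΣF_rep = (3.0300,19.5900)
p' = p + 1/20·F = (-5.8485,-3.0205)

Fx=3.0300 Fy=19.5900 x'=-5.8485 y'=-3.0205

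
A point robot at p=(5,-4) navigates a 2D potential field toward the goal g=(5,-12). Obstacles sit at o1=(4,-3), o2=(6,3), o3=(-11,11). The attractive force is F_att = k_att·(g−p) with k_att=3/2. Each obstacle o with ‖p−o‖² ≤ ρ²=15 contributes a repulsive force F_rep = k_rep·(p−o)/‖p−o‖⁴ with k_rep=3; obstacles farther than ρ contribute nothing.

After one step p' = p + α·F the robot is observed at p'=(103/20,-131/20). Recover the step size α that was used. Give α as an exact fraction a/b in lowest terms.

α = 1/5

F_att = 3/2·(g−p) = 3/2·(0,-8) = (0.0000,-12.0000)
o1: d²=2 ≤ ρ²=15; F_rep = 3·(1,-1)/2² = (0.7500,-0.7500)
o2: d²=50 > ρ²=15 → inactive
o3: d²=481 > ρ²=15 → inactive
F = F_att + ΣF_rep = (0.7500,-12.7500)
Δp = p'−p = (0.1500,-2.5500); α = Δx/Fx = (3/20) / (3/4) = 1/5
check: Δy/Fy = (-51/20) / (-51/4) = 1/5 ✓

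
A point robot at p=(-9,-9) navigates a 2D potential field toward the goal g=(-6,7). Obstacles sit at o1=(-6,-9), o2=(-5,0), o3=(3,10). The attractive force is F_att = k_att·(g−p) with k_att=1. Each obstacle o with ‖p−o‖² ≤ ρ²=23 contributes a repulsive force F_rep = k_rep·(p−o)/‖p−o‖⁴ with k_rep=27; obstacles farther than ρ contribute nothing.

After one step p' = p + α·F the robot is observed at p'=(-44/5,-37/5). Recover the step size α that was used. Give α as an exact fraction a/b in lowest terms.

α = 1/10

F_att = 1·(g−p) = 1·(3,16) = (3.0000,16.0000)
o1: d²=9 ≤ ρ²=23; F_rep = 27·(-3,0)/9² = (-1.0000,0.0000)
o2: d²=97 > ρ²=23 → inactive
o3: d²=505 > ρ²=23 → inactive
F = F_att + ΣF_rep = (2.0000,16.0000)
Δp = p'−p = (0.2000,1.6000); α = Δx/Fx = (1/5) / (2) = 1/10
check: Δy/Fy = (8/5) / (16) = 1/10 ✓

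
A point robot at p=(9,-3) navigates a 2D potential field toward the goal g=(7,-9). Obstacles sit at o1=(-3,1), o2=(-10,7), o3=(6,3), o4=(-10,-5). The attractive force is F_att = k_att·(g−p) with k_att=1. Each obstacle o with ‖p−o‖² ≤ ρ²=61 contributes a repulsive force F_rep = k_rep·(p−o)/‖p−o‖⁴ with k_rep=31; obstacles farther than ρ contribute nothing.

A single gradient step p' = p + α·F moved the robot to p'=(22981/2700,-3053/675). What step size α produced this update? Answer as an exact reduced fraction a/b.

α = 1/4

F_att = 1·(g−p) = 1·(-2,-6) = (-2.0000,-6.0000)
o1: d²=160 > ρ²=61 → inactive
o2: d²=461 > ρ²=61 → inactive
o3: d²=45 ≤ ρ²=61; F_rep = 31·(3,-6)/45² = (0.0459,-0.0919)
o4: d²=365 > ρ²=61 → inactive
F = F_att + ΣF_rep = (-1.9541,-6.0919)
Δp = p'−p = (-0.4885,-1.5230); α = Δx/Fx = (-1319/2700) / (-1319/675) = 1/4
check: Δy/Fy = (-1028/675) / (-4112/675) = 1/4 ✓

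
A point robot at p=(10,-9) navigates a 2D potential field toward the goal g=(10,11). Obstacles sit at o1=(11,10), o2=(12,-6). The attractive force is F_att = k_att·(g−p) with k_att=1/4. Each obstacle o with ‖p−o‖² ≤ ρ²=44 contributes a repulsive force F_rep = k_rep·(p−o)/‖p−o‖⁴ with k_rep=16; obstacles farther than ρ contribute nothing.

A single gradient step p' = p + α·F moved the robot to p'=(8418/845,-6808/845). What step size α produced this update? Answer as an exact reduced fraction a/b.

F_att = 1/4·(g−p) = 1/4·(0,20) = (0.0000,5.0000)
o1: d²=362 > ρ²=44 → inactive
o2: d²=13 ≤ ρ²=44; F_rep = 16·(-2,-3)/13² = (-0.1893,-0.2840)
F = F_att + ΣF_rep = (-0.1893,4.7160)
Δp = p'−p = (-0.0379,0.9432); α = Δx/Fx = (-32/845) / (-32/169) = 1/5
check: Δy/Fy = (797/845) / (797/169) = 1/5 ✓

α = 1/5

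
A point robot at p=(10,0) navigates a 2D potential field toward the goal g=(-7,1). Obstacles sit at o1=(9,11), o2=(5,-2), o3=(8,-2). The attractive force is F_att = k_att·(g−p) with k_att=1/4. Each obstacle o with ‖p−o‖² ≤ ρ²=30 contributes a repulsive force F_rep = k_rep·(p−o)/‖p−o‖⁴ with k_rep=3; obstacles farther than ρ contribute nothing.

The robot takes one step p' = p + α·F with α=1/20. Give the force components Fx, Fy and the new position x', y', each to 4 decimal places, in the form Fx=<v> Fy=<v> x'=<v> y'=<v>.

F_att = 1/4·(g−p) = 1/4·(-17,1) = (-4.2500,0.2500)
o1: d²=122 > ρ²=30 → inactive
o2: d²=29 ≤ ρ²=30; F_rep = 3·(5,2)/29² = (0.0178,0.0071)
o3: d²=8 ≤ ρ²=30; F_rep = 3·(2,2)/8² = (0.0938,0.0938)
F = F_att + ΣF_rep = (-4.1384,0.3509)
p' = p + 1/20·F = (9.7931,0.0175)

Fx=-4.1384 Fy=0.3509 x'=9.7931 y'=0.0175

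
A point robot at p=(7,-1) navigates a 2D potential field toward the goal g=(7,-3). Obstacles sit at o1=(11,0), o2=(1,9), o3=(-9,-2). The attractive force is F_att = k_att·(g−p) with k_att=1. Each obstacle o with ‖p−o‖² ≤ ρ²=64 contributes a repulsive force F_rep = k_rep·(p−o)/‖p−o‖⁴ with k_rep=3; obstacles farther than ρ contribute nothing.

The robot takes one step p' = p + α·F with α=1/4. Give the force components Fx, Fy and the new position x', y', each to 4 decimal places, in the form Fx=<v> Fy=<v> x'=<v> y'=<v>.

Fx=-0.0415 Fy=-2.0104 x'=6.9896 y'=-1.5026

F_att = 1·(g−p) = 1·(0,-2) = (0.0000,-2.0000)
o1: d²=17 ≤ ρ²=64; F_rep = 3·(-4,-1)/17² = (-0.0415,-0.0104)
o2: d²=136 > ρ²=64 → inactive
o3: d²=257 > ρ²=64 → inactive
F = F_att + ΣF_rep = (-0.0415,-2.0104)
p' = p + 1/4·F = (6.9896,-1.5026)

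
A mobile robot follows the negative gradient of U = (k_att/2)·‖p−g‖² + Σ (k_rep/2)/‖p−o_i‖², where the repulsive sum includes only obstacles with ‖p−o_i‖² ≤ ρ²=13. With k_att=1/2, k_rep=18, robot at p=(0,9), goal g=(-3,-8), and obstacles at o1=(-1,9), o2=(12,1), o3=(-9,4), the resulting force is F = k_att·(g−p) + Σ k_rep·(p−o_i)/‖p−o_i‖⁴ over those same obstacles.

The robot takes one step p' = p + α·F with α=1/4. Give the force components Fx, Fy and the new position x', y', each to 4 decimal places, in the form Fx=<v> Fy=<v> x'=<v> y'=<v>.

F_att = 1/2·(g−p) = 1/2·(-3,-17) = (-1.5000,-8.5000)
o1: d²=1 ≤ ρ²=13; F_rep = 18·(1,0)/1² = (18.0000,0.0000)
o2: d²=208 > ρ²=13 → inactive
o3: d²=106 > ρ²=13 → inactive
F = F_att + ΣF_rep = (16.5000,-8.5000)
p' = p + 1/4·F = (4.1250,6.8750)

Fx=16.5000 Fy=-8.5000 x'=4.1250 y'=6.8750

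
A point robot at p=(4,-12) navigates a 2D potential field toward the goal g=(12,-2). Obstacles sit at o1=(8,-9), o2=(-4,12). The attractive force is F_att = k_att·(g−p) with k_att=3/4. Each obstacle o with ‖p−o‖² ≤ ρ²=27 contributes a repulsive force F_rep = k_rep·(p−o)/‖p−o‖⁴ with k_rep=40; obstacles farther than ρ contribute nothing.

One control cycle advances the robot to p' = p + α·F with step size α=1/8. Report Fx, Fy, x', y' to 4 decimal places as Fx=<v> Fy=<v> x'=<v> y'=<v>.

Fx=5.7440 Fy=7.3080 x'=4.7180 y'=-11.0865

F_att = 3/4·(g−p) = 3/4·(8,10) = (6.0000,7.5000)
o1: d²=25 ≤ ρ²=27; F_rep = 40·(-4,-3)/25² = (-0.2560,-0.1920)
o2: d²=640 > ρ²=27 → inactive
F = F_att + ΣF_rep = (5.7440,7.3080)
p' = p + 1/8·F = (4.7180,-11.0865)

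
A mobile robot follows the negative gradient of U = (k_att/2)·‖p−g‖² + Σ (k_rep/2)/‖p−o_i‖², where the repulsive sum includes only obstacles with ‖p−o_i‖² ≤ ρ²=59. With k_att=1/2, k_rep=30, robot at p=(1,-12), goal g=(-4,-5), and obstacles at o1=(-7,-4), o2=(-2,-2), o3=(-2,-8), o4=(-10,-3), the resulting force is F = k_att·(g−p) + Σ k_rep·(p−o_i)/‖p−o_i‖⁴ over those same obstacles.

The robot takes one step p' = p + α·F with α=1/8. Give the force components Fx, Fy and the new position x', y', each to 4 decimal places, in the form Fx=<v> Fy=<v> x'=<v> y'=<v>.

F_att = 1/2·(g−p) = 1/2·(-5,7) = (-2.5000,3.5000)
o1: d²=128 > ρ²=59 → inactive
o2: d²=109 > ρ²=59 → inactive
o3: d²=25 ≤ ρ²=59; F_rep = 30·(3,-4)/25² = (0.1440,-0.1920)
o4: d²=202 > ρ²=59 → inactive
F = F_att + ΣF_rep = (-2.3560,3.3080)
p' = p + 1/8·F = (0.7055,-11.5865)

Fx=-2.3560 Fy=3.3080 x'=0.7055 y'=-11.5865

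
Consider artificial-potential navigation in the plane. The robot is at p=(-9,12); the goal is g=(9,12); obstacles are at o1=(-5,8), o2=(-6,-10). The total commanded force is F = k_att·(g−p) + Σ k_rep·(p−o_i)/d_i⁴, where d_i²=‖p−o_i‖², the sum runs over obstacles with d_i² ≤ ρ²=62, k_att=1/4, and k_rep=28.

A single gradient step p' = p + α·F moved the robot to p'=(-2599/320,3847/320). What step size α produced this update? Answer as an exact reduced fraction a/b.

α = 1/5

F_att = 1/4·(g−p) = 1/4·(18,0) = (4.5000,0.0000)
o1: d²=32 ≤ ρ²=62; F_rep = 28·(-4,4)/32² = (-0.1094,0.1094)
o2: d²=493 > ρ²=62 → inactive
F = F_att + ΣF_rep = (4.3906,0.1094)
Δp = p'−p = (0.8781,0.0219); α = Δx/Fx = (281/320) / (281/64) = 1/5
check: Δy/Fy = (7/320) / (7/64) = 1/5 ✓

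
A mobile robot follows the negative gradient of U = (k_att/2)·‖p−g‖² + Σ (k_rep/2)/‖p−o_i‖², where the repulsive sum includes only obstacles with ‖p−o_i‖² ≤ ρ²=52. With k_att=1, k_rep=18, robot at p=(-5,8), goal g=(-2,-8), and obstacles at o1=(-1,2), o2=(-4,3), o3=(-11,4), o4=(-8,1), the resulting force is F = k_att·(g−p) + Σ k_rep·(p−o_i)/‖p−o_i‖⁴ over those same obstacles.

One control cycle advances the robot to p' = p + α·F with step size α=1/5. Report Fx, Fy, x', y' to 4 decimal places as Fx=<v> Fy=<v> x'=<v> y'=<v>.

Fx=2.9867 Fy=-15.8003 x'=-4.4027 y'=4.8399

F_att = 1·(g−p) = 1·(3,-16) = (3.0000,-16.0000)
o1: d²=52 ≤ ρ²=52; F_rep = 18·(-4,6)/52² = (-0.0266,0.0399)
o2: d²=26 ≤ ρ²=52; F_rep = 18·(-1,5)/26² = (-0.0266,0.1331)
o3: d²=52 ≤ ρ²=52; F_rep = 18·(6,4)/52² = (0.0399,0.0266)
o4: d²=58 > ρ²=52 → inactive
F = F_att + ΣF_rep = (2.9867,-15.8003)
p' = p + 1/5·F = (-4.4027,4.8399)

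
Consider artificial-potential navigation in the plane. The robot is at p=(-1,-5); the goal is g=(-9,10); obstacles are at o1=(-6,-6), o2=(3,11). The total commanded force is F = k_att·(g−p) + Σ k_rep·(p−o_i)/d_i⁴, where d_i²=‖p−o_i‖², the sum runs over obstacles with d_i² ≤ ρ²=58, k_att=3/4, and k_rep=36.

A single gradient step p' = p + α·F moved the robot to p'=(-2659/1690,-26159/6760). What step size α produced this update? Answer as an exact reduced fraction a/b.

α = 1/10

F_att = 3/4·(g−p) = 3/4·(-8,15) = (-6.0000,11.2500)
o1: d²=26 ≤ ρ²=58; F_rep = 36·(5,1)/26² = (0.2663,0.0533)
o2: d²=272 > ρ²=58 → inactive
F = F_att + ΣF_rep = (-5.7337,11.3033)
Δp = p'−p = (-0.5734,1.1303); α = Δx/Fx = (-969/1690) / (-969/169) = 1/10
check: Δy/Fy = (7641/6760) / (7641/676) = 1/10 ✓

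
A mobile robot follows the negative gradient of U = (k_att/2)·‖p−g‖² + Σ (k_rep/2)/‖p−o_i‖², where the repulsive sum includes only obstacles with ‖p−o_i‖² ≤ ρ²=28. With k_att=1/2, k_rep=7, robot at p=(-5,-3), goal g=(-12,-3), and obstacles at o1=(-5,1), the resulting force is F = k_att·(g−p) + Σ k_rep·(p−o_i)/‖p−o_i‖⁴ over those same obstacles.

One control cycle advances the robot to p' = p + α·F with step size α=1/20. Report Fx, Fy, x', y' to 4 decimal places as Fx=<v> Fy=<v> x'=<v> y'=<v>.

Fx=-3.5000 Fy=-0.1094 x'=-5.1750 y'=-3.0055

F_att = 1/2·(g−p) = 1/2·(-7,0) = (-3.5000,0.0000)
o1: d²=16 ≤ ρ²=28; F_rep = 7·(0,-4)/16² = (0.0000,-0.1094)
F = F_att + ΣF_rep = (-3.5000,-0.1094)
p' = p + 1/20·F = (-5.1750,-3.0055)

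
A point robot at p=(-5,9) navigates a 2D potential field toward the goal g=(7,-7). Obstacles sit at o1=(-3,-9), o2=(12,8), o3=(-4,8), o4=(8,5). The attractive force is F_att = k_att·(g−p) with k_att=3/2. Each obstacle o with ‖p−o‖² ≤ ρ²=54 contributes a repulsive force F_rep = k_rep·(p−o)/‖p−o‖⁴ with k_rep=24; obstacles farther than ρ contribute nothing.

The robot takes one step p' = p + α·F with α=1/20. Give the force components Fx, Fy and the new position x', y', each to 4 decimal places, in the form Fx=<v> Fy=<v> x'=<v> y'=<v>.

F_att = 3/2·(g−p) = 3/2·(12,-16) = (18.0000,-24.0000)
o1: d²=328 > ρ²=54 → inactive
o2: d²=290 > ρ²=54 → inactive
o3: d²=2 ≤ ρ²=54; F_rep = 24·(-1,1)/2² = (-6.0000,6.0000)
o4: d²=185 > ρ²=54 → inactive
F = F_att + ΣF_rep = (12.0000,-18.0000)
p' = p + 1/20·F = (-4.4000,8.1000)

Fx=12.0000 Fy=-18.0000 x'=-4.4000 y'=8.1000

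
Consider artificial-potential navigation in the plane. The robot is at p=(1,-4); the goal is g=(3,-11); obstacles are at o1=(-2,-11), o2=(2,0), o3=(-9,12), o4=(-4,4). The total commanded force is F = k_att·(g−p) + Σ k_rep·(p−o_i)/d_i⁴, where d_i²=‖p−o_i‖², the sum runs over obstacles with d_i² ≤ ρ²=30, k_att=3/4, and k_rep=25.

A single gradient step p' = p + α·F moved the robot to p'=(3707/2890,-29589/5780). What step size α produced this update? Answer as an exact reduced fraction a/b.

F_att = 3/4·(g−p) = 3/4·(2,-7) = (1.5000,-5.2500)
o1: d²=58 > ρ²=30 → inactive
o2: d²=17 ≤ ρ²=30; F_rep = 25·(-1,-4)/17² = (-0.0865,-0.3460)
o3: d²=356 > ρ²=30 → inactive
o4: d²=89 > ρ²=30 → inactive
F = F_att + ΣF_rep = (1.4135,-5.5960)
Δp = p'−p = (0.2827,-1.1192); α = Δx/Fx = (817/2890) / (817/578) = 1/5
check: Δy/Fy = (-6469/5780) / (-6469/1156) = 1/5 ✓

α = 1/5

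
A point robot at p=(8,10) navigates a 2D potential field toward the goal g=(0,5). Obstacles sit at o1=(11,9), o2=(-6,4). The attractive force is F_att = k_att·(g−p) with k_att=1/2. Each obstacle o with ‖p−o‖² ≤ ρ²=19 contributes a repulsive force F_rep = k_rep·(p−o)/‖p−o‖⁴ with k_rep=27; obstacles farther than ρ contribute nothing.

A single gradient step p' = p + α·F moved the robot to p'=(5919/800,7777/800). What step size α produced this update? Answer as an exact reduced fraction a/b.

F_att = 1/2·(g−p) = 1/2·(-8,-5) = (-4.0000,-2.5000)
o1: d²=10 ≤ ρ²=19; F_rep = 27·(-3,1)/10² = (-0.8100,0.2700)
o2: d²=232 > ρ²=19 → inactive
F = F_att + ΣF_rep = (-4.8100,-2.2300)
Δp = p'−p = (-0.6012,-0.2787); α = Δx/Fx = (-481/800) / (-481/100) = 1/8
check: Δy/Fy = (-223/800) / (-223/100) = 1/8 ✓

α = 1/8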